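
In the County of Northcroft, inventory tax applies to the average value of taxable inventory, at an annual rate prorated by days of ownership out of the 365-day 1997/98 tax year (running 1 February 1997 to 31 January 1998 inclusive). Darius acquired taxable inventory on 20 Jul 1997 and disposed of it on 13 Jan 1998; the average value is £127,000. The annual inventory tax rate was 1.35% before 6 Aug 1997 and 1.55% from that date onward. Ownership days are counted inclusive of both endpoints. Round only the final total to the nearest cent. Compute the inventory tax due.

£948.15

20 Jul – 5 Aug 1997: 17 days at 1.35% → £127,000 × 1.35% × 17/365 = £79.8534
6 Aug 1997 – 13 Jan 1998: 161 days at 1.55% → £127,000 × 1.55% × 161/365 = £868.2973
Total = £948.1507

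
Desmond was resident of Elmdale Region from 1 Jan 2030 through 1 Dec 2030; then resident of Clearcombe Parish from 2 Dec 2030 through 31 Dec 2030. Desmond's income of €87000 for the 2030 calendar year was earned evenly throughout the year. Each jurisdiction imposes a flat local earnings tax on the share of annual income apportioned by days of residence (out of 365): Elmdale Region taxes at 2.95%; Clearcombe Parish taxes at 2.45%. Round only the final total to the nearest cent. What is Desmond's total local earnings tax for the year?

€2530.75

Elmdale Region, 1 Jan – 1 Dec 2030: 335 days → €87000 × 2.95% × 335/365 = €2355.5548
Clearcombe Parish, 2 Dec – 31 Dec 2030: 30 days → €87000 × 2.45% × 30/365 = €175.1918
Total = €2530.7466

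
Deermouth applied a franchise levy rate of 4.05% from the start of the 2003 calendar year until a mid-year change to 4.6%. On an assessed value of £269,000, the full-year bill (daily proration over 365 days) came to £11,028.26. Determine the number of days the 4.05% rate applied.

Let d = days at the first rate; then 365 − d days at the second rate.
£269,000 × [4.05%·d + 4.6%·(365−d)] / 365 = £11,028.26
Solving gives d = 332, so the new rate took effect on November 29, 2003.

332 days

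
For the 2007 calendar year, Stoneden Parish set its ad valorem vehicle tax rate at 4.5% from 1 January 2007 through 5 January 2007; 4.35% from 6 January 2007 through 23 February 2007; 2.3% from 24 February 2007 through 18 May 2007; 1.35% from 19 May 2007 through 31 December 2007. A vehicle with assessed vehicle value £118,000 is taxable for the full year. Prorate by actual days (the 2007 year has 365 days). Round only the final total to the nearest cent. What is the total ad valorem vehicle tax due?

1 January – 5 January 2007: 5 days at 4.5% → £118,000 × 4.5% × 5/365 = £72.7397
6 January – 23 February 2007: 49 days at 4.35% → £118,000 × 4.35% × 49/365 = £689.0877
24 February – 18 May 2007: 84 days at 2.3% → £118,000 × 2.3% × 84/365 = £624.5918
19 May – 31 December 2007: 227 days at 1.35% → £118,000 × 1.35% × 227/365 = £990.7151
Total = £2,377.1342

£2,377.13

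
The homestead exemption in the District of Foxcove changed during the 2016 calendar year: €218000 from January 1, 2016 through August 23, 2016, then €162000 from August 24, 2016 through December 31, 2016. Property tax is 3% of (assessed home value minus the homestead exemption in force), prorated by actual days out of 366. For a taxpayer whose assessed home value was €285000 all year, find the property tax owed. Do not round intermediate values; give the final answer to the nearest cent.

January 1 – August 23, 2016: 236 days, exemption €218000 → (€285000 − €218000) × 3% × 236/366 = €1296.0656
August 24 – December 31, 2016: 130 days, exemption €162000 → (€285000 − €162000) × 3% × 130/366 = €1310.6557
Total = €2606.7213

€2606.72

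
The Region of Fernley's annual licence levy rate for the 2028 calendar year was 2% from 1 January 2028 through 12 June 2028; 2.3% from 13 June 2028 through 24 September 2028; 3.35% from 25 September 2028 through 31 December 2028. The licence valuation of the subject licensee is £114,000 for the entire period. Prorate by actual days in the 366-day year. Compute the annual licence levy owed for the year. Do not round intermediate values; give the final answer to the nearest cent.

1 January – 12 June 2028: 164 days at 2% → £114,000 × 2% × 164/366 = £1,021.6393
13 June – 24 September 2028: 104 days at 2.3% → £114,000 × 2.3% × 104/366 = £745.0492
25 September – 31 December 2028: 98 days at 3.35% → £114,000 × 3.35% × 98/366 = £1,022.5738
Total = £2,789.2623

£2,789.26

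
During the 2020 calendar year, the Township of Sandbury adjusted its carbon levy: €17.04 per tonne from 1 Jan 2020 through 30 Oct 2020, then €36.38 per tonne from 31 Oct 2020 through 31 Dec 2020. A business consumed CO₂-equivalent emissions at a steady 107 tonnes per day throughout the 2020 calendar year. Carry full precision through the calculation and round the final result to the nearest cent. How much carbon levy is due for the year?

€795,622.04

1 Jan – 30 Oct 2020: 304 days × 107 tonnes/day = 32,528 tonnes at €17.04/tonne → €554,277.12
31 Oct – 31 Dec 2020: 62 days × 107 tonnes/day = 6,634 tonnes at €36.38/tonne → €241,344.92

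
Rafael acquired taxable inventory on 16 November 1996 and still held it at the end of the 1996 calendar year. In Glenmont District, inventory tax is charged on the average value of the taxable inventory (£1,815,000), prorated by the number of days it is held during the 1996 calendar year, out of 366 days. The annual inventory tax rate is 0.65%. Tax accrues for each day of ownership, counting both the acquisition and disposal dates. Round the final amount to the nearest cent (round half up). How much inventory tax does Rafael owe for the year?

£1,482.75

Days held (16 November – 31 December 1996): 46 out of 366
Tax = £1,815,000 × 0.65% × 46/366 = £1,482.7459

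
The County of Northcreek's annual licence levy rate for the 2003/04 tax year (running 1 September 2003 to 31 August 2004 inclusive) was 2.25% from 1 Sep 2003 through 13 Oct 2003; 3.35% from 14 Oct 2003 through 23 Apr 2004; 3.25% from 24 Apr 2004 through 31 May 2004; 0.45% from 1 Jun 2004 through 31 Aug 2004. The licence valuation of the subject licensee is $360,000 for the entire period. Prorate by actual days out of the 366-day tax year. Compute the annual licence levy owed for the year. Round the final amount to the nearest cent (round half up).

1 Sep – 13 Oct 2003: 43 days at 2.25% → $360,000 × 2.25% × 43/366 = $951.6393
14 Oct 2003 – 23 Apr 2004: 193 days at 3.35% → $360,000 × 3.35% × 193/366 = $6,359.5082
24 Apr – 31 May 2004: 38 days at 3.25% → $360,000 × 3.25% × 38/366 = $1,214.7541
1 Jun – 31 Aug 2004: 92 days at 0.45% → $360,000 × 0.45% × 92/366 = $407.2131
Total = $8,933.1148

$8,933.11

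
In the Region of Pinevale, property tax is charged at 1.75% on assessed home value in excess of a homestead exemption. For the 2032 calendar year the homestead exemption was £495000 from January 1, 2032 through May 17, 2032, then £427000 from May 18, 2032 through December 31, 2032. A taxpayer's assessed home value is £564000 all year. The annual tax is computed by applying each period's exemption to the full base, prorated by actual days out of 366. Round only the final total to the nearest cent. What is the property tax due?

January 1 – May 17, 2032: 138 days, exemption £495000 → (£564000 − £495000) × 1.75% × 138/366 = £455.2869
May 18 – December 31, 2032: 228 days, exemption £427000 → (£564000 − £427000) × 1.75% × 228/366 = £1493.5246
Total = £1948.8115

£1948.81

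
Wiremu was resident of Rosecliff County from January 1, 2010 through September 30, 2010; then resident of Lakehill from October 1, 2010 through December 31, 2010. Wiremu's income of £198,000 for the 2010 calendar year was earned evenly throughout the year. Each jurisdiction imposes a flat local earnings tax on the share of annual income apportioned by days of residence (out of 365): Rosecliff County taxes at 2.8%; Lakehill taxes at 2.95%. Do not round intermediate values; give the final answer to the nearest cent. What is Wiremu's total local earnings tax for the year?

£5,618.86

Rosecliff County, January 1 – September 30, 2010: 273 days → £198,000 × 2.8% × 273/365 = £4,146.6082
Lakehill, October 1 – December 31, 2010: 92 days → £198,000 × 2.95% × 92/365 = £1,472.2521
Total = £5,618.8603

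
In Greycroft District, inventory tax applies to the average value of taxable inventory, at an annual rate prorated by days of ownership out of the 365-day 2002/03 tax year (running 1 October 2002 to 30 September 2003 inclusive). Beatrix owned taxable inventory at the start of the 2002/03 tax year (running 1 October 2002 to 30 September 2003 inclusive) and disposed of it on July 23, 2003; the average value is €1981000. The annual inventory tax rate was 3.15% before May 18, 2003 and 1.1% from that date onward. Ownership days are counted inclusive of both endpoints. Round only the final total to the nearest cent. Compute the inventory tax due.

October 1, 2002 – May 17, 2003: 229 days at 3.15% → €1981000 × 3.15% × 229/365 = €39150.5301
May 18 – July 23, 2003: 67 days at 1.1% → €1981000 × 1.1% × 67/365 = €3999.9918
Total = €43150.5219

€43150.52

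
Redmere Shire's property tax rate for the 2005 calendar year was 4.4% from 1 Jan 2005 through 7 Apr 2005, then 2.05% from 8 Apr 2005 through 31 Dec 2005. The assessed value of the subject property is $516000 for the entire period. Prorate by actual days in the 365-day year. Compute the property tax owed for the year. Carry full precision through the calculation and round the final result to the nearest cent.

$13800.53

1 Jan – 7 Apr 2005: 97 days at 4.4% → $516000 × 4.4% × 97/365 = $6033.6658
8 Apr – 31 Dec 2005: 268 days at 2.05% → $516000 × 2.05% × 268/365 = $7766.8603
Total = $13800.5260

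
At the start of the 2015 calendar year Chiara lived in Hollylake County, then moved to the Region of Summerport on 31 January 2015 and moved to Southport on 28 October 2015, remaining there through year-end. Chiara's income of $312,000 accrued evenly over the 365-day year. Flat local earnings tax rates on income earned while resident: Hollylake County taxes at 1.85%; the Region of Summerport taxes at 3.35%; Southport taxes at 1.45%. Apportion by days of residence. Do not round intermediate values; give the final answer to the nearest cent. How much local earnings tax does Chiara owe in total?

$9,011.67

Hollylake County, 1 January – 30 January 2015: 30 days → $312,000 × 1.85% × 30/365 = $474.4110
The Region of Summerport, 31 January – 27 October 2015: 270 days → $312,000 × 3.35% × 270/365 = $7,731.6164
Southport, 28 October – 31 December 2015: 65 days → $312,000 × 1.45% × 65/365 = $805.6438
Total = $9,011.6712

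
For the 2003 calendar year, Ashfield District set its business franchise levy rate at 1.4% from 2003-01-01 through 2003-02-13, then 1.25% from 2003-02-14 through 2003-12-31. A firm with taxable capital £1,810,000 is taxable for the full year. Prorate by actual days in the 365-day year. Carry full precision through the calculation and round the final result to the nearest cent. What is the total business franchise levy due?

£22,952.29

2003-01-01 to 2003-02-13: 44 days at 1.4% → £1,810,000 × 1.4% × 44/365 = £3,054.6849
2003-02-14 to 2003-12-31: 321 days at 1.25% → £1,810,000 × 1.25% × 321/365 = £19,897.6027
Total = £22,952.2877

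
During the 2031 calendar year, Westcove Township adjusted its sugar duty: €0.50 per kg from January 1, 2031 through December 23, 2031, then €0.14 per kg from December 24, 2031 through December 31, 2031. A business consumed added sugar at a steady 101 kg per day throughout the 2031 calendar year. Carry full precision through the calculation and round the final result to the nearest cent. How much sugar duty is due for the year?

January 1 – December 23, 2031: 357 days × 101 kg/day = 36,057 kg at €0.50/kg → €18028.50
December 24 – December 31, 2031: 8 days × 101 kg/day = 808 kg at €0.14/kg → €113.12

€18141.62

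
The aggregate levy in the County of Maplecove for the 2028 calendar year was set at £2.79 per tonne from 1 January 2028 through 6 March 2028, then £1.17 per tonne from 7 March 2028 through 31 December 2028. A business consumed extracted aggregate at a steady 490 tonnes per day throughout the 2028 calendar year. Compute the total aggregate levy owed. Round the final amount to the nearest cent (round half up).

£262,218.60

1 January – 6 March 2028: 66 days × 490 tonnes/day = 32,340 tonnes at £2.79/tonne → £90,228.60
7 March – 31 December 2028: 300 days × 490 tonnes/day = 147,000 tonnes at £1.17/tonne → £171,990.00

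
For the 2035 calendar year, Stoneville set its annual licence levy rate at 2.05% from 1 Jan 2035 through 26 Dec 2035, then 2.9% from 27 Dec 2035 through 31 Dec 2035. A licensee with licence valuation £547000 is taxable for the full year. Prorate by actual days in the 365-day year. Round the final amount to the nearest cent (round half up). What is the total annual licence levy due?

£11277.19

1 Jan – 26 Dec 2035: 360 days at 2.05% → £547000 × 2.05% × 360/365 = £11059.8904
27 Dec – 31 Dec 2035: 5 days at 2.9% → £547000 × 2.9% × 5/365 = £217.3014
Total = £11277.1918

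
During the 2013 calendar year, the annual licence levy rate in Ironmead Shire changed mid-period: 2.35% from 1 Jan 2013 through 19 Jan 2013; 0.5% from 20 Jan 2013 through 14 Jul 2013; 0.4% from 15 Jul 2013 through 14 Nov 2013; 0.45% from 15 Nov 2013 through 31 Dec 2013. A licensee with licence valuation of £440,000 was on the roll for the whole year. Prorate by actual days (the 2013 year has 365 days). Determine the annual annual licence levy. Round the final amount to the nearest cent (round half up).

£2,447.12

1 Jan – 19 Jan 2013: 19 days at 2.35% → £440,000 × 2.35% × 19/365 = £538.2466
20 Jan – 14 Jul 2013: 176 days at 0.5% → £440,000 × 0.5% × 176/365 = £1,060.8219
15 Jul – 14 Nov 2013: 123 days at 0.4% → £440,000 × 0.4% × 123/365 = £593.0959
15 Nov – 31 Dec 2013: 47 days at 0.45% → £440,000 × 0.45% × 47/365 = £254.9589
Total = £2,447.1233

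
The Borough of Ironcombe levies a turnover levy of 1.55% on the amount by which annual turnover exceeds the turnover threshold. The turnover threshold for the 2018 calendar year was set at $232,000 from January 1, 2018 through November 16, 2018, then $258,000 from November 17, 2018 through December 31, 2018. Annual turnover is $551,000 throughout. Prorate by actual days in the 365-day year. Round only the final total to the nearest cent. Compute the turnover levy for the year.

$4,894.82

January 1 – November 16, 2018: 320 days, exemption $232,000 → ($551,000 − $232,000) × 1.55% × 320/365 = $4,334.9041
November 17 – December 31, 2018: 45 days, exemption $258,000 → ($551,000 − $258,000) × 1.55% × 45/365 = $559.9110
Total = $4,894.8151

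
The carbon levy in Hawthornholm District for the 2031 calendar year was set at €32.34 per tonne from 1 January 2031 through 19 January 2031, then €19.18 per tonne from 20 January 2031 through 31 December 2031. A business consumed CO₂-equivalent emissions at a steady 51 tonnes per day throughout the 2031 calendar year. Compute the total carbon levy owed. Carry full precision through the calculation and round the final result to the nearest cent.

1 January – 19 January 2031: 19 days × 51 tonnes/day = 969 tonnes at €32.34/tonne → €31,337.46
20 January – 31 December 2031: 346 days × 51 tonnes/day = 17,646 tonnes at €19.18/tonne → €338,450.28

€369,787.74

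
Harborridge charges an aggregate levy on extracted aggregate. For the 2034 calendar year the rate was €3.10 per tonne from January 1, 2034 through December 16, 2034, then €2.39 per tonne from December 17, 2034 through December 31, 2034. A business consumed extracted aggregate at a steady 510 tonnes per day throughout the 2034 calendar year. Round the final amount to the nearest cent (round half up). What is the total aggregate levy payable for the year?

January 1 – December 16, 2034: 350 days × 510 tonnes/day = 178,500 tonnes at €3.10/tonne → €553350.00
December 17 – December 31, 2034: 15 days × 510 tonnes/day = 7,650 tonnes at €2.39/tonne → €18283.50

€571633.50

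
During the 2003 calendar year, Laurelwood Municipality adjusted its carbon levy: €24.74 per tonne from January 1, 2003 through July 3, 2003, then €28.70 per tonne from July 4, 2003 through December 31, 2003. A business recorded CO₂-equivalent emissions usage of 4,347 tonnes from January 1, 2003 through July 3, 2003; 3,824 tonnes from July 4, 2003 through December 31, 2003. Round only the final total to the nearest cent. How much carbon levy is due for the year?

January 1 – July 3, 2003: 4,347 tonnes at €24.74/tonne → €107,544.78
July 4 – December 31, 2003: 3,824 tonnes at €28.70/tonne → €109,748.80

€217,293.58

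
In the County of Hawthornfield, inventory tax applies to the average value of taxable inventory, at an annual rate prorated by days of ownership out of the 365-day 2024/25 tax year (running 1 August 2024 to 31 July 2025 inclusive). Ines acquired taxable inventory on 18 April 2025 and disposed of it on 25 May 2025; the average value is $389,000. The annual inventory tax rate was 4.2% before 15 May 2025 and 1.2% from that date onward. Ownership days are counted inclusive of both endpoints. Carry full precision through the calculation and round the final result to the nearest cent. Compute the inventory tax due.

$1,349.24

18 April – 14 May 2025: 27 days at 4.2% → $389,000 × 4.2% × 27/365 = $1,208.5644
15 May – 25 May 2025: 11 days at 1.2% → $389,000 × 1.2% × 11/365 = $140.6795
Total = $1,349.2438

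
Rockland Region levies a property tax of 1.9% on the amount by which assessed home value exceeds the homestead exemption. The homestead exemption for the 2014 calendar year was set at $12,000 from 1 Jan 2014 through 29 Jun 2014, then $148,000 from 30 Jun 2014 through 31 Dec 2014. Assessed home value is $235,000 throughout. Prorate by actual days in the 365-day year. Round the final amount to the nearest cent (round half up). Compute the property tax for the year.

$2,927.30

1 Jan – 29 Jun 2014: 180 days, exemption $12,000 → ($235,000 − $12,000) × 1.9% × 180/365 = $2,089.4795
30 Jun – 31 Dec 2014: 185 days, exemption $148,000 → ($235,000 − $148,000) × 1.9% × 185/365 = $837.8219
Total = $2,927.3014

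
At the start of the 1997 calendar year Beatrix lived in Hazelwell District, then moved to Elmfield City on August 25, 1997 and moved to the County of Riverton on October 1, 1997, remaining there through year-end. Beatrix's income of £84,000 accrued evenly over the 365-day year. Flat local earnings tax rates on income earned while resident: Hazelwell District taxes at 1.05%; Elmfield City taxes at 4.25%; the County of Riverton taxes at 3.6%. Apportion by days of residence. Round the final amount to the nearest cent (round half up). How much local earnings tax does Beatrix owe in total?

£1,694.38

Hazelwell District, January 1 – August 24, 1997: 236 days → £84,000 × 1.05% × 236/365 = £570.2795
Elmfield City, August 25 – September 30, 1997: 37 days → £84,000 × 4.25% × 37/365 = £361.8904
The County of Riverton, October 1 – December 31, 1997: 92 days → £84,000 × 3.6% × 92/365 = £762.2137
Total = £1,694.3836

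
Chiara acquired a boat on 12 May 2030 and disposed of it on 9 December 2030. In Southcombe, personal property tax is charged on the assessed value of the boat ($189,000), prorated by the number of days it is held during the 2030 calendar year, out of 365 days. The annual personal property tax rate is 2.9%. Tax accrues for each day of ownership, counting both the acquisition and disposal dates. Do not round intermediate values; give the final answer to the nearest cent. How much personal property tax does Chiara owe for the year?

Days held (12 May – 9 December 2030): 212 out of 365
Tax = $189,000 × 2.9% × 212/365 = $3,183.4849

$3,183.48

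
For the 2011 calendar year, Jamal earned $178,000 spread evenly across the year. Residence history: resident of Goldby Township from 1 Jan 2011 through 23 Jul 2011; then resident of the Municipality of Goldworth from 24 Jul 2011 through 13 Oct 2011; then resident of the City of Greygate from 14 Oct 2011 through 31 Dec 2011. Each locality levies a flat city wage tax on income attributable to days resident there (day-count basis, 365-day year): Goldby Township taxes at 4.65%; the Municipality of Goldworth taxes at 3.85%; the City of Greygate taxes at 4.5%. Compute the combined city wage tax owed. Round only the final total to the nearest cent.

$7,899.30

Goldby Township, 1 Jan – 23 Jul 2011: 204 days → $178,000 × 4.65% × 204/365 = $4,626.0493
The Municipality of Goldworth, 24 Jul – 13 Oct 2011: 82 days → $178,000 × 3.85% × 82/365 = $1,539.5781
The City of Greygate, 14 Oct – 31 Dec 2011: 79 days → $178,000 × 4.5% × 79/365 = $1,733.6712
Total = $7,899.2986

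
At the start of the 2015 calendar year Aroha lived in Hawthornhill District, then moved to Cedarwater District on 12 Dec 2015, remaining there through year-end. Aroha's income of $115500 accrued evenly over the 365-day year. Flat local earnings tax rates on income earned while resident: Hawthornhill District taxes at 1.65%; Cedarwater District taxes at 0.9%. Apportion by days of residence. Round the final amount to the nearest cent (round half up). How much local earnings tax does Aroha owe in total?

Hawthornhill District, 1 Jan – 11 Dec 2015: 345 days → $115500 × 1.65% × 345/365 = $1801.3253
Cedarwater District, 12 Dec – 31 Dec 2015: 20 days → $115500 × 0.9% × 20/365 = $56.9589
Total = $1858.2842

$1858.28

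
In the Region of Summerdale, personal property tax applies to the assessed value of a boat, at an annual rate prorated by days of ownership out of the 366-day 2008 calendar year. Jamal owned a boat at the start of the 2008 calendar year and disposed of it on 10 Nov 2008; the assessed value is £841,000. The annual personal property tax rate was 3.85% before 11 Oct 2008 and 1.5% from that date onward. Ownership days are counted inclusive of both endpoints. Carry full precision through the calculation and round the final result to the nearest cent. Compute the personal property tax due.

£26,192.78

1 Jan – 10 Oct 2008: 284 days at 3.85% → £841,000 × 3.85% × 284/366 = £25,124.3005
11 Oct – 10 Nov 2008: 31 days at 1.5% → £841,000 × 1.5% × 31/366 = £1,068.4836
Total = £26,192.7842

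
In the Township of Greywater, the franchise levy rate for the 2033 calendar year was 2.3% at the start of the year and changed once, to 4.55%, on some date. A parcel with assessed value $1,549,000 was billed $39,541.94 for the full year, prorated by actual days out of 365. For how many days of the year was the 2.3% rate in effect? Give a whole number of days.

324 days

Let d = days at the first rate; then 365 − d days at the second rate.
$1,549,000 × [2.3%·d + 4.55%·(365−d)] / 365 = $39,541.94
Solving gives d = 324, so the new rate took effect on November 21, 2033.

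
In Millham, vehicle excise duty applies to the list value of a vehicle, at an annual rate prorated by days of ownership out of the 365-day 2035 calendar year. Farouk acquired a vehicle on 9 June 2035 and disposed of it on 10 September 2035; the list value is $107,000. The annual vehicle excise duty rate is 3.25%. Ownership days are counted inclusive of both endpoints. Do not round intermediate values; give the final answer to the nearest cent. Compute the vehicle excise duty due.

Days held (9 June – 10 September 2035): 94 out of 365
Tax = $107,000 × 3.25% × 94/365 = $895.5753

$895.58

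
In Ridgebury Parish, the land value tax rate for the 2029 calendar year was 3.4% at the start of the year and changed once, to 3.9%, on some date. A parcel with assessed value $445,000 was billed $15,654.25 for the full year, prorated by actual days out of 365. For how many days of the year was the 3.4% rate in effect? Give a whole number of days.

279 days

Let d = days at the first rate; then 365 − d days at the second rate.
$445,000 × [3.4%·d + 3.9%·(365−d)] / 365 = $15,654.25
Solving gives d = 279, so the new rate took effect on 7 Oct 2029.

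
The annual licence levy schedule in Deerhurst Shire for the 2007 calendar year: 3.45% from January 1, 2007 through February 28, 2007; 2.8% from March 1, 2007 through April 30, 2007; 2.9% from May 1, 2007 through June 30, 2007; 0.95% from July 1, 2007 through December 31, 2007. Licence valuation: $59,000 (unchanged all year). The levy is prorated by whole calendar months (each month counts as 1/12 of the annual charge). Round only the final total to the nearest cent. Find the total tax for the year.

$1,180.00

January 1 – February 28, 2007: 2 months at 3.45% → $59,000 × 3.45% × 2/12 = $339.2500
March 1 – April 30, 2007: 2 months at 2.8% → $59,000 × 2.8% × 2/12 = $275.3333
May 1 – June 30, 2007: 2 months at 2.9% → $59,000 × 2.9% × 2/12 = $285.1667
July 1 – December 31, 2007: 6 months at 0.95% → $59,000 × 0.95% × 6/12 = $280.2500
Total = $1,180.0000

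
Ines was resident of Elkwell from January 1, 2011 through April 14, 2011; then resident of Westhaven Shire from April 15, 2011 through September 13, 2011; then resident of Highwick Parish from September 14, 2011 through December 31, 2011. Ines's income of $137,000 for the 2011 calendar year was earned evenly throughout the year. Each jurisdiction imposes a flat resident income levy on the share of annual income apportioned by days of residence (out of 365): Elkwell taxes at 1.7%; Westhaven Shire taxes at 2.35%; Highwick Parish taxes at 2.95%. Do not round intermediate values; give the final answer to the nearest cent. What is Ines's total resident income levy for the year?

$3,211.24

Elkwell, January 1 – April 14, 2011: 104 days → $137,000 × 1.7% × 104/365 = $663.6055
Westhaven Shire, April 15 – September 13, 2011: 152 days → $137,000 × 2.35% × 152/365 = $1,340.7233
Highwick Parish, September 14 – December 31, 2011: 109 days → $137,000 × 2.95% × 109/365 = $1,206.9137
Total = $3,211.2425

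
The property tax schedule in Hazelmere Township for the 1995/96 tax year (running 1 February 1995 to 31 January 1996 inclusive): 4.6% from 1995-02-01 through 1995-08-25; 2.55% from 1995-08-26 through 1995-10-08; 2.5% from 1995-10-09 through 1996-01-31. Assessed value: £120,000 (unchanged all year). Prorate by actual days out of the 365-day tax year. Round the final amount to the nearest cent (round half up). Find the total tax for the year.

£4,429.48

1995-02-01 to 1995-08-25: 206 days at 4.6% → £120,000 × 4.6% × 206/365 = £3,115.3973
1995-08-26 to 1995-10-08: 44 days at 2.55% → £120,000 × 2.55% × 44/365 = £368.8767
1995-10-09 to 1996-01-31: 115 days at 2.5% → £120,000 × 2.5% × 115/365 = £945.2055
Total = £4,429.4795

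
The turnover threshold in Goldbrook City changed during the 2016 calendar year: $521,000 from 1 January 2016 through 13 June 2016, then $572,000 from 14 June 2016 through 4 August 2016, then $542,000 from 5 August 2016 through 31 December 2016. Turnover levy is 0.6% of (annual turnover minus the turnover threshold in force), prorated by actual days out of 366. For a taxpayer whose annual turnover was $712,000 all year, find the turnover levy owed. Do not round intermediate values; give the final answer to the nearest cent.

1 January – 13 June 2016: 165 days, exemption $521,000 → ($712,000 − $521,000) × 0.6% × 165/366 = $516.6393
14 June – 4 August 2016: 52 days, exemption $572,000 → ($712,000 − $572,000) × 0.6% × 52/366 = $119.3443
5 August – 31 December 2016: 149 days, exemption $542,000 → ($712,000 − $542,000) × 0.6% × 149/366 = $415.2459
Total = $1,051.2295

$1,051.23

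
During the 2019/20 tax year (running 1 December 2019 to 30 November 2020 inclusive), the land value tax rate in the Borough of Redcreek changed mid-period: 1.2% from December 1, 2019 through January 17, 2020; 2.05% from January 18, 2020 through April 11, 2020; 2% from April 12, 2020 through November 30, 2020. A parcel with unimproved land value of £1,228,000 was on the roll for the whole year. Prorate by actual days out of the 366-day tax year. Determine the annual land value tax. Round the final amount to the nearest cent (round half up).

£23,414.20

December 1, 2019 – January 17, 2020: 48 days at 1.2% → £1,228,000 × 1.2% × 48/366 = £1,932.5902
January 18 – April 11, 2020: 85 days at 2.05% → £1,228,000 × 2.05% × 85/366 = £5,846.4208
April 12 – November 30, 2020: 233 days at 2% → £1,228,000 × 2% × 233/366 = £15,635.1913
Total = £23,414.2022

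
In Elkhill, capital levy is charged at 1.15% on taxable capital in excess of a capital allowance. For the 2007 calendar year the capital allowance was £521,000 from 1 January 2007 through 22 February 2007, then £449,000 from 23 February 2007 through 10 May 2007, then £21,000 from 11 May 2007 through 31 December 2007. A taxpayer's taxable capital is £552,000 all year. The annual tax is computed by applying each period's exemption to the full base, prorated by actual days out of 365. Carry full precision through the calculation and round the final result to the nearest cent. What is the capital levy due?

£4,233.23

1 January – 22 February 2007: 53 days, exemption £521,000 → (£552,000 − £521,000) × 1.15% × 53/365 = £51.7658
23 February – 10 May 2007: 77 days, exemption £449,000 → (£552,000 − £449,000) × 1.15% × 77/365 = £249.8808
11 May – 31 December 2007: 235 days, exemption £21,000 → (£552,000 − £21,000) × 1.15% × 235/365 = £3,931.5822
Total = £4,233.2288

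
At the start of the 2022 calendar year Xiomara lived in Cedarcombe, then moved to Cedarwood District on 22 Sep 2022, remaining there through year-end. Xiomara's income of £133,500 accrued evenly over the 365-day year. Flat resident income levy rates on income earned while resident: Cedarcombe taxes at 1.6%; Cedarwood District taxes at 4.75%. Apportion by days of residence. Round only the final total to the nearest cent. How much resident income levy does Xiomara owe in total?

Cedarcombe, 1 Jan – 21 Sep 2022: 264 days → £133,500 × 1.6% × 264/365 = £1,544.9425
Cedarwood District, 22 Sep – 31 Dec 2022: 101 days → £133,500 × 4.75% × 101/365 = £1,754.7021
Total = £3,299.6445

£3,299.64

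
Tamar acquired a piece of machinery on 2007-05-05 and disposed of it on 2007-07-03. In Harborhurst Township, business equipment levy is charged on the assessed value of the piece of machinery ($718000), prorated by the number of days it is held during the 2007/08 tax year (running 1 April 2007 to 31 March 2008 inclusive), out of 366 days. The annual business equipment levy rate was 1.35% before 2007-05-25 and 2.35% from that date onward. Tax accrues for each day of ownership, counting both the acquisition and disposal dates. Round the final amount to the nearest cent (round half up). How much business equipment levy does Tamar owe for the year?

$2373.72

2007-05-05 to 2007-05-24: 20 days at 1.35% → $718000 × 1.35% × 20/366 = $529.6721
2007-05-25 to 2007-07-03: 40 days at 2.35% → $718000 × 2.35% × 40/366 = $1844.0437
Total = $2373.7158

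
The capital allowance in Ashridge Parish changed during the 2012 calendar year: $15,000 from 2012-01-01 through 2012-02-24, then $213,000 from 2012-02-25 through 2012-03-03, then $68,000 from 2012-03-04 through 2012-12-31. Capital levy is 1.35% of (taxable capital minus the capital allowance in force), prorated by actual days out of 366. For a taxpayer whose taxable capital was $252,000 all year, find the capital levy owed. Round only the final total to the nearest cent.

2012-01-01 to 2012-02-24: 55 days, exemption $15,000 → ($252,000 − $15,000) × 1.35% × 55/366 = $480.7992
2012-02-25 to 2012-03-03: 8 days, exemption $213,000 → ($252,000 − $213,000) × 1.35% × 8/366 = $11.5082
2012-03-04 to 2012-12-31: 303 days, exemption $68,000 → ($252,000 − $68,000) × 1.35% × 303/366 = $2,056.4262
Total = $2,548.7336

$2,548.73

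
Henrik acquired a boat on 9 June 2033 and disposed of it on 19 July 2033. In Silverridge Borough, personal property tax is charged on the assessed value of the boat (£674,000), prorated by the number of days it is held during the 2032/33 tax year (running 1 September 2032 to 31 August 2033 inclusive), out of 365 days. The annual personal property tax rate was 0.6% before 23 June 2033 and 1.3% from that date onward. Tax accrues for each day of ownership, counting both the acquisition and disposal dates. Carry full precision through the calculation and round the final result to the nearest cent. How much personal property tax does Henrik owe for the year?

£803.26

9 June – 22 June 2033: 14 days at 0.6% → £674,000 × 0.6% × 14/365 = £155.1123
23 June – 19 July 2033: 27 days at 1.3% → £674,000 × 1.3% × 27/365 = £648.1479
Total = £803.2603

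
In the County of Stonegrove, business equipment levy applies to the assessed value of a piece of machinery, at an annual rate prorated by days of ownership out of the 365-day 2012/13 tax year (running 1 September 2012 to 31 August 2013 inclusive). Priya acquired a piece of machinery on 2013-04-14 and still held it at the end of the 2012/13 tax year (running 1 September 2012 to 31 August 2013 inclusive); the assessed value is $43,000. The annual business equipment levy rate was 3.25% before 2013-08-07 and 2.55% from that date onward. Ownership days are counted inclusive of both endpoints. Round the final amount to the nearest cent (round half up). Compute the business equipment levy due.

$515.41

2013-04-14 to 2013-08-06: 115 days at 3.25% → $43,000 × 3.25% × 115/365 = $440.3082
2013-08-07 to 2013-08-31: 25 days at 2.55% → $43,000 × 2.55% × 25/365 = $75.1027
Total = $515.4110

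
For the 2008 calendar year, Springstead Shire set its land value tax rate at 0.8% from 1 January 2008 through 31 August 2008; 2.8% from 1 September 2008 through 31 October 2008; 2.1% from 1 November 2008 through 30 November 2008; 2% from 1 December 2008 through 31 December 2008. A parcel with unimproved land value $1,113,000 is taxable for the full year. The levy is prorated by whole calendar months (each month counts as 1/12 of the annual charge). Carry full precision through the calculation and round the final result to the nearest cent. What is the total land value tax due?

1 January – 31 August 2008: 8 months at 0.8% → $1,113,000 × 0.8% × 8/12 = $5,936.0000
1 September – 31 October 2008: 2 months at 2.8% → $1,113,000 × 2.8% × 2/12 = $5,194.0000
1 November – 30 November 2008: 1 month at 2.1% → $1,113,000 × 2.1% × 1/12 = $1,947.7500
1 December – 31 December 2008: 1 month at 2% → $1,113,000 × 2% × 1/12 = $1,855.0000
Total = $14,932.7500

$14,932.75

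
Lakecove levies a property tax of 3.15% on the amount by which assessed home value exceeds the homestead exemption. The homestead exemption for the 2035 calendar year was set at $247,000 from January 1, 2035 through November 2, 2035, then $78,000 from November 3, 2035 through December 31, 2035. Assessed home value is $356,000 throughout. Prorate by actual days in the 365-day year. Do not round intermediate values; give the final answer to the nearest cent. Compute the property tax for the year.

$4,294.01

January 1 – November 2, 2035: 306 days, exemption $247,000 → ($356,000 − $247,000) × 3.15% × 306/365 = $2,878.4959
November 3 – December 31, 2035: 59 days, exemption $78,000 → ($356,000 − $78,000) × 3.15% × 59/365 = $1,415.5151
Total = $4,294.0110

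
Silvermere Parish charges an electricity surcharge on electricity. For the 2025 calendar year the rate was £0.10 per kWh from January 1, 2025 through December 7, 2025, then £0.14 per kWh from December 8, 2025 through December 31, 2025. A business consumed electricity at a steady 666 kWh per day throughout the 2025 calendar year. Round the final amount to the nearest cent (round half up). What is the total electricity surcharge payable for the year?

£24,948.36

January 1 – December 7, 2025: 341 days × 666 kWh/day = 227,106 kWh at £0.10/kWh → £22,710.60
December 8 – December 31, 2025: 24 days × 666 kWh/day = 15,984 kWh at £0.14/kWh → £2,237.76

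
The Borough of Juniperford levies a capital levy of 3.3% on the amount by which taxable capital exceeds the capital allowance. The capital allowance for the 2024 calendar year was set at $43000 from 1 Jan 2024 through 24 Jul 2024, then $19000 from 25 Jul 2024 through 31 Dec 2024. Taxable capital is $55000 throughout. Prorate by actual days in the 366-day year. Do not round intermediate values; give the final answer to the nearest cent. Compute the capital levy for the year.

1 Jan – 24 Jul 2024: 206 days, exemption $43000 → ($55000 − $43000) × 3.3% × 206/366 = $222.8852
25 Jul – 31 Dec 2024: 160 days, exemption $19000 → ($55000 − $19000) × 3.3% × 160/366 = $519.3443
Total = $742.2295

$742.23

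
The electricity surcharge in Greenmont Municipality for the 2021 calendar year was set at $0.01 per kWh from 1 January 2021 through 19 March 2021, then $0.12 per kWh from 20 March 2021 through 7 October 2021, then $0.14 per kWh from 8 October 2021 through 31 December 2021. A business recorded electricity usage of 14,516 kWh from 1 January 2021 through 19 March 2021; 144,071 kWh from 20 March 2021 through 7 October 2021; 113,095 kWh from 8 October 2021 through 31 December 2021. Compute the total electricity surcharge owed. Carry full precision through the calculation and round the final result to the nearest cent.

1 January – 19 March 2021: 14,516 kWh at $0.01/kWh → $145.16
20 March – 7 October 2021: 144,071 kWh at $0.12/kWh → $17,288.52
8 October – 31 December 2021: 113,095 kWh at $0.14/kWh → $15,833.30

$33,266.98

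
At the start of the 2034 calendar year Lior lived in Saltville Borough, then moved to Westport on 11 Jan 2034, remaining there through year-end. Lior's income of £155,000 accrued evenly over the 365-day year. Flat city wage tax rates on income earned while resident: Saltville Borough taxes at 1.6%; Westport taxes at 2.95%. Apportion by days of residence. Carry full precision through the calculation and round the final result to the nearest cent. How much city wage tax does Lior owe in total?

Saltville Borough, 1 Jan – 10 Jan 2034: 10 days → £155,000 × 1.6% × 10/365 = £67.9452
Westport, 11 Jan – 31 Dec 2034: 355 days → £155,000 × 2.95% × 355/365 = £4,447.2260
Total = £4,515.1712

£4,515.17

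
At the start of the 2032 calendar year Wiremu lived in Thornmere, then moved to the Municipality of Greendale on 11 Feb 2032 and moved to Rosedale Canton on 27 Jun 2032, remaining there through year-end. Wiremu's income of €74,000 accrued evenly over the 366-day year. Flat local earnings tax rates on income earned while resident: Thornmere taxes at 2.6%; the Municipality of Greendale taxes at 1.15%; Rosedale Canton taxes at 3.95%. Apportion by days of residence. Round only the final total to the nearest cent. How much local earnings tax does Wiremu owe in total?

Thornmere, 1 Jan – 10 Feb 2032: 41 days → €74,000 × 2.6% × 41/366 = €215.5301
The Municipality of Greendale, 11 Feb – 26 Jun 2032: 137 days → €74,000 × 1.15% × 137/366 = €318.5437
Rosedale Canton, 27 Jun – 31 Dec 2032: 188 days → €74,000 × 3.95% × 188/366 = €1,501.4317
Total = €2,035.5055

€2,035.51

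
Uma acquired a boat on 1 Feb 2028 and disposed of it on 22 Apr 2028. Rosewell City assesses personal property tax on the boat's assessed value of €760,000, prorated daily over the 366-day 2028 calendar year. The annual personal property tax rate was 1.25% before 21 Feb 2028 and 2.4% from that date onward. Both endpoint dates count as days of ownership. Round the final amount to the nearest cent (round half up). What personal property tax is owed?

1 Feb – 20 Feb 2028: 20 days at 1.25% → €760,000 × 1.25% × 20/366 = €519.1257
21 Feb – 22 Apr 2028: 62 days at 2.4% → €760,000 × 2.4% × 62/366 = €3,089.8361
Total = €3,608.9617

€3,608.96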